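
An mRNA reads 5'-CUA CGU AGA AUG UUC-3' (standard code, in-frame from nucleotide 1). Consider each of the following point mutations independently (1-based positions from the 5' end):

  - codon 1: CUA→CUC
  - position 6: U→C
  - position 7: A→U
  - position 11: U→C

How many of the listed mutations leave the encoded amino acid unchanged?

2

Codon 1: CUA (Leu) → CUC (Leu) — synonymous.
Codon 2: CGU (Arg) → CGC (Arg) — synonymous.
Codon 3: AGA (Arg) → UGA (Stop) — nonsense.
Codon 4: AUG (Met) → ACG (Thr) — missense.
Synonymous: 2 of 4.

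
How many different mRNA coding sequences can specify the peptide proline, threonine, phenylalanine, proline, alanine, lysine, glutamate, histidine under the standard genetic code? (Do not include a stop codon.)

Pro: 4 codons.
Thr: 4 codons.
Phe: 2 codons.
Pro: 4 codons.
Ala: 4 codons.
Lys: 2 codons.
Glu: 2 codons.
His: 2 codons.
4 × 4 × 2 × 4 × 4 × 2 × 2 × 2 = 4096.

4096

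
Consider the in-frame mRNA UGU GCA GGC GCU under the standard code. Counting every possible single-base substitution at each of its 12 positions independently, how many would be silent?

Codon 1 (UGU, Cys): 1 synonymous substitution.
Codon 2 (GCA, Ala): 3 synonymous substitutions.
Codon 3 (GGC, Gly): 3 synonymous substitutions.
Codon 4 (GCU, Ala): 3 synonymous substitutions.
Total: 1 + 3 + 3 + 3 = 10.

10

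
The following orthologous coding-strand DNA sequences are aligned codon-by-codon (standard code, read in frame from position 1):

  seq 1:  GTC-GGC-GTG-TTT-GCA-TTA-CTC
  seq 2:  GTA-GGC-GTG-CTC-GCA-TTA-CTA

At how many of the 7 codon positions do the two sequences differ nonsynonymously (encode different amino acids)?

1

Codon 1: GTC Val / GTA Val — synonymous.
Codon 2: GGC Gly / GGC Gly — identical.
Codon 3: GTG Val / GTG Val — identical.
Codon 4: TTT Phe / CTC Leu — nonsynonymous.
Codon 5: GCA Ala / GCA Ala — identical.
Codon 6: TTA Leu / TTA Leu — identical.
Codon 7: CTC Leu / CTA Leu — synonymous.
Nonsynonymous differences: 1.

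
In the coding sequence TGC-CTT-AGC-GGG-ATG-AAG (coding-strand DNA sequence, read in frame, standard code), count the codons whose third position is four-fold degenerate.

2

Codon 1 TGC (Cys): third position 2-fold.
Codon 2 CTT (Leu): third position 4-fold.
Codon 3 AGC (Ser): third position 2-fold.
Codon 4 GGG (Gly): third position 4-fold.
Codon 5 ATG (Met): third position 1-fold.
Codon 6 AAG (Lys): third position 2-fold.
Four-fold degenerate third positions: 2.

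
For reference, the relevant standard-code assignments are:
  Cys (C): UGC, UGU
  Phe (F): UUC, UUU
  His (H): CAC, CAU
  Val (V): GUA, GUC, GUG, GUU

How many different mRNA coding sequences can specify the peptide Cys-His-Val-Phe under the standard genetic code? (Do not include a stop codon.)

Cys: 2 codons.
His: 2 codons.
Val: 4 codons.
Phe: 2 codons.
2 × 2 × 4 × 2 = 32.

32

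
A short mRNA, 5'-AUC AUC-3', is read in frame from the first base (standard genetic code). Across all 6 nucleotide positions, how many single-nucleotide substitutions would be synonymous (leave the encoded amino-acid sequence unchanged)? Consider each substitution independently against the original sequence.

4

Codon 1 (AUC, Ile): 2 synonymous substitutions.
Codon 2 (AUC, Ile): 2 synonymous substitutions.
Total: 2 + 2 = 4.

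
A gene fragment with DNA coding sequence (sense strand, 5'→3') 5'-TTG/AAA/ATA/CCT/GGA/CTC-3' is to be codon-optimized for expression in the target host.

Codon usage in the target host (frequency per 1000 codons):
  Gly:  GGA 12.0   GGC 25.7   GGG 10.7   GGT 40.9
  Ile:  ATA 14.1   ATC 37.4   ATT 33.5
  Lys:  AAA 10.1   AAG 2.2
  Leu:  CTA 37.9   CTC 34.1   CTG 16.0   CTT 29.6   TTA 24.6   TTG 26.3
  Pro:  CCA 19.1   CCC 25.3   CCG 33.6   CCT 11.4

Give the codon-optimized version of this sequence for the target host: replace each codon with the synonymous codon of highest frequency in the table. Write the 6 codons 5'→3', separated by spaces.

Codon 1 (Leu): best is CTA at 37.9.
Codon 2 (Lys): best is AAA at 10.1.
Codon 3 (Ile): best is ATC at 37.4.
Codon 4 (Pro): best is CCG at 33.6.
Codon 5 (Gly): best is GGT at 40.9.
Codon 6 (Leu): best is CTA at 37.9.

CTA AAA ATC CCG GGT CTA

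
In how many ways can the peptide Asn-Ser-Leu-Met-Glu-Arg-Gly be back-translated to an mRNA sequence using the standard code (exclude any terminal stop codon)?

Asn: 2 codons.
Ser: 6 codons.
Leu: 6 codons.
Met: 1 codon.
Glu: 2 codons.
Arg: 6 codons.
Gly: 4 codons.
2 × 6 × 6 × 1 × 2 × 6 × 4 = 3456.

3456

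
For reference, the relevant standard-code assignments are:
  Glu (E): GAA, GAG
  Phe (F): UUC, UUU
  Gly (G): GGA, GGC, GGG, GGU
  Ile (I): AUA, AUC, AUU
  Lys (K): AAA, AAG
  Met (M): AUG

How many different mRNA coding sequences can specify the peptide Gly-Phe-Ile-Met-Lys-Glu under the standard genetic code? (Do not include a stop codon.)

Gly: 4 codons.
Phe: 2 codons.
Ile: 3 codons.
Met: 1 codon.
Lys: 2 codons.
Glu: 2 codons.
4 × 2 × 3 × 1 × 2 × 2 = 96.

96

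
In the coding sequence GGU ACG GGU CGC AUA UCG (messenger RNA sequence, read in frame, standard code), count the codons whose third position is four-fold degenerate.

5

Codon 1 GGU (Gly): third position 4-fold.
Codon 2 ACG (Thr): third position 4-fold.
Codon 3 GGU (Gly): third position 4-fold.
Codon 4 CGC (Arg): third position 4-fold.
Codon 5 AUA (Ile): third position 3-fold.
Codon 6 UCG (Ser): third position 4-fold.
Four-fold degenerate third positions: 5.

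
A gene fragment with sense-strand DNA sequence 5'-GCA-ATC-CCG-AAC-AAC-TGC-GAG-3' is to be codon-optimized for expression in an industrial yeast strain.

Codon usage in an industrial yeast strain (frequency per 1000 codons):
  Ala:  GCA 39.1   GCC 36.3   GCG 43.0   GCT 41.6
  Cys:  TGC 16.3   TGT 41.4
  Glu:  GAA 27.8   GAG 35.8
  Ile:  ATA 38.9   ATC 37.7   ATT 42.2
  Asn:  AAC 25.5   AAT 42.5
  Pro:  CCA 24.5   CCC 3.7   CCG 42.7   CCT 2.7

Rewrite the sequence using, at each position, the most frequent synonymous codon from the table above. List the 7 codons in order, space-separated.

Codon 1 (Ala): best is GCG at 43.0.
Codon 2 (Ile): best is ATT at 42.2.
Codon 3 (Pro): best is CCG at 42.7.
Codon 4 (Asn): best is AAT at 42.5.
Codon 5 (Asn): best is AAT at 42.5.
Codon 6 (Cys): best is TGT at 41.4.
Codon 7 (Glu): best is GAG at 35.8.

GCG ATT CCG AAT AAT TGT GAG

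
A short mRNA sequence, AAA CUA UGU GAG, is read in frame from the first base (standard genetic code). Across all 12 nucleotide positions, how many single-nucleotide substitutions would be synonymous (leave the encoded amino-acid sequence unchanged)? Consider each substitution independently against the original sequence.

Codon 1 (AAA, Lys): 1 synonymous substitution.
Codon 2 (CUA, Leu): 4 synonymous substitutions.
Codon 3 (UGU, Cys): 1 synonymous substitution.
Codon 4 (GAG, Glu): 1 synonymous substitution.
Total: 1 + 4 + 1 + 1 = 7.

7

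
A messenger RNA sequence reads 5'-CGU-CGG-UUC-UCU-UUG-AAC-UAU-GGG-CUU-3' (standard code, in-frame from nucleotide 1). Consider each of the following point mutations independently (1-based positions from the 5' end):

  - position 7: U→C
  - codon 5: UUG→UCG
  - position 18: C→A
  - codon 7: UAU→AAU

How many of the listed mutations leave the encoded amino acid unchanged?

Codon 3: UUC (Phe) → CUC (Leu) — missense.
Codon 5: UUG (Leu) → UCG (Ser) — missense.
Codon 6: AAC (Asn) → AAA (Lys) — missense.
Codon 7: UAU (Tyr) → AAU (Asn) — missense.
Synonymous: 0 of 4.

0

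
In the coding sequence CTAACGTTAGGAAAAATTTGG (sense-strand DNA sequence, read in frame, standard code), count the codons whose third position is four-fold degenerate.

Codon 1 CTA (Leu): third position 4-fold.
Codon 2 ACG (Thr): third position 4-fold.
Codon 3 TTA (Leu): third position 2-fold.
Codon 4 GGA (Gly): third position 4-fold.
Codon 5 AAA (Lys): third position 2-fold.
Codon 6 ATT (Ile): third position 3-fold.
Codon 7 TGG (Trp): third position 1-fold.
Four-fold degenerate third positions: 3.

3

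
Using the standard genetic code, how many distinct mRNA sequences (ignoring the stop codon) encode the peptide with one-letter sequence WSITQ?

Trp: 1 codon.
Ser: 6 codons.
Ile: 3 codons.
Thr: 4 codons.
Gln: 2 codons.
1 × 6 × 3 × 4 × 2 = 144.

144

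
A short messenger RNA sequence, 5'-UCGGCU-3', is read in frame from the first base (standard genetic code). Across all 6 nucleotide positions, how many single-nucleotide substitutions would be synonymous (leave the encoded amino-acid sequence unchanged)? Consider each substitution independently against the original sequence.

6

Codon 1 (UCG, Ser): 3 synonymous substitutions.
Codon 2 (GCU, Ala): 3 synonymous substitutions.
Total: 3 + 3 = 6.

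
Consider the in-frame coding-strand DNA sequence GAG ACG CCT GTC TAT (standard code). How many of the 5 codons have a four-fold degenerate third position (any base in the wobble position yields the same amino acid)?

3

Codon 1 GAG (Glu): third position 2-fold.
Codon 2 ACG (Thr): third position 4-fold.
Codon 3 CCT (Pro): third position 4-fold.
Codon 4 GTC (Val): third position 4-fold.
Codon 5 TAT (Tyr): third position 2-fold.
Four-fold degenerate third positions: 3.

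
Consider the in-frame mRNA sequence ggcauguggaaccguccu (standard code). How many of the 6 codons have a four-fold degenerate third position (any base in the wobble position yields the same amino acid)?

3

Codon 1 GGC (Gly): third position 4-fold.
Codon 2 AUG (Met): third position 1-fold.
Codon 3 UGG (Trp): third position 1-fold.
Codon 4 AAC (Asn): third position 2-fold.
Codon 5 CGU (Arg): third position 4-fold.
Codon 6 CCU (Pro): third position 4-fold.
Four-fold degenerate third positions: 3.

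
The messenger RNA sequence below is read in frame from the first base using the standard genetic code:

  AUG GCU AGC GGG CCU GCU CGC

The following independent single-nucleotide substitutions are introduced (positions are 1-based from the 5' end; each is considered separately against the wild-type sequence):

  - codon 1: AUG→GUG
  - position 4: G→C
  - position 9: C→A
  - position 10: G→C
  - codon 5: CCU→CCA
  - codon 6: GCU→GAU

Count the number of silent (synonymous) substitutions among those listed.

Codon 1: AUG (Met) → GUG (Val) — missense.
Codon 2: GCU (Ala) → CCU (Pro) — missense.
Codon 3: AGC (Ser) → AGA (Arg) — missense.
Codon 4: GGG (Gly) → CGG (Arg) — missense.
Codon 5: CCU (Pro) → CCA (Pro) — synonymous.
Codon 6: GCU (Ala) → GAU (Asp) — missense.
Synonymous: 1 of 6.

1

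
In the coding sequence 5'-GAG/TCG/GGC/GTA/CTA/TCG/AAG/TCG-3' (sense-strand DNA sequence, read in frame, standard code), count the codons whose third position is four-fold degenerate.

6

Codon 1 GAG (Glu): third position 2-fold.
Codon 2 TCG (Ser): third position 4-fold.
Codon 3 GGC (Gly): third position 4-fold.
Codon 4 GTA (Val): third position 4-fold.
Codon 5 CTA (Leu): third position 4-fold.
Codon 6 TCG (Ser): third position 4-fold.
Codon 7 AAG (Lys): third position 2-fold.
Codon 8 TCG (Ser): third position 4-fold.
Four-fold degenerate third positions: 6.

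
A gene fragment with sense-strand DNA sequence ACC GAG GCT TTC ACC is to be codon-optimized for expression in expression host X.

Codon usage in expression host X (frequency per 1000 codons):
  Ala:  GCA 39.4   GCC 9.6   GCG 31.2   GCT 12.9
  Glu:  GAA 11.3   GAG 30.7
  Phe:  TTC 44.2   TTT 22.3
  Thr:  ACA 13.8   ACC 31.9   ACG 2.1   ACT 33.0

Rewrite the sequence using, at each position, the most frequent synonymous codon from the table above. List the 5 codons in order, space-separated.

Codon 1 (Thr): best is ACT at 33.0.
Codon 2 (Glu): best is GAG at 30.7.
Codon 3 (Ala): best is GCA at 39.4.
Codon 4 (Phe): best is TTC at 44.2.
Codon 5 (Thr): best is ACT at 33.0.

ACT GAG GCA TTC ACT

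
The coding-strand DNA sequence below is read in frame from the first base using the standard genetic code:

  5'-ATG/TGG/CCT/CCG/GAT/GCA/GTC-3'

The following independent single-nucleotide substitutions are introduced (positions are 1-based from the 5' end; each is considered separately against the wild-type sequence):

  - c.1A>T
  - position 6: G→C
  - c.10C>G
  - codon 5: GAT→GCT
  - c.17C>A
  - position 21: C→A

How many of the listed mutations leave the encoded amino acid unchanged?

Codon 1: ATG (Met) → TTG (Leu) — missense.
Codon 2: TGG (Trp) → TGC (Cys) — missense.
Codon 4: CCG (Pro) → GCG (Ala) — missense.
Codon 5: GAT (Asp) → GCT (Ala) — missense.
Codon 6: GCA (Ala) → GAA (Glu) — missense.
Codon 7: GTC (Val) → GTA (Val) — synonymous.
Synonymous: 1 of 6.

1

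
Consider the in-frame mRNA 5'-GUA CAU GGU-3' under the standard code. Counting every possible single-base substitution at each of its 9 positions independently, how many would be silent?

Codon 1 (GUA, Val): 3 synonymous substitutions.
Codon 2 (CAU, His): 1 synonymous substitution.
Codon 3 (GGU, Gly): 3 synonymous substitutions.
Total: 3 + 1 + 3 = 7.

7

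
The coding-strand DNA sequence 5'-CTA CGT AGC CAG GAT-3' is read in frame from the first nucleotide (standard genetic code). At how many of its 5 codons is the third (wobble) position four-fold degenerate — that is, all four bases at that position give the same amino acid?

Codon 1 CTA (Leu): third position 4-fold.
Codon 2 CGT (Arg): third position 4-fold.
Codon 3 AGC (Ser): third position 2-fold.
Codon 4 CAG (Gln): third position 2-fold.
Codon 5 GAT (Asp): third position 2-fold.
Four-fold degenerate third positions: 2.

2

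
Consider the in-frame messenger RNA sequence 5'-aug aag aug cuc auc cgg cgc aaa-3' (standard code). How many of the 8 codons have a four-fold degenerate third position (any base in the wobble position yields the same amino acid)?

Codon 1 AUG (Met): third position 1-fold.
Codon 2 AAG (Lys): third position 2-fold.
Codon 3 AUG (Met): third position 1-fold.
Codon 4 CUC (Leu): third position 4-fold.
Codon 5 AUC (Ile): third position 3-fold.
Codon 6 CGG (Arg): third position 4-fold.
Codon 7 CGC (Arg): third position 4-fold.
Codon 8 AAA (Lys): third position 2-fold.
Four-fold degenerate third positions: 3.

3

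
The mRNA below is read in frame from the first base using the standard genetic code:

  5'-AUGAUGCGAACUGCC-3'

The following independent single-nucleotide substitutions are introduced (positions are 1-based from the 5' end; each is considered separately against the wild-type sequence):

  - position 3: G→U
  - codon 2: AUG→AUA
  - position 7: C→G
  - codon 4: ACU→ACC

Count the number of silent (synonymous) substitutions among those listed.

Codon 1: AUG (Met) → AUU (Ile) — missense.
Codon 2: AUG (Met) → AUA (Ile) — missense.
Codon 3: CGA (Arg) → GGA (Gly) — missense.
Codon 4: ACU (Thr) → ACC (Thr) — synonymous.
Synonymous: 1 of 4.

1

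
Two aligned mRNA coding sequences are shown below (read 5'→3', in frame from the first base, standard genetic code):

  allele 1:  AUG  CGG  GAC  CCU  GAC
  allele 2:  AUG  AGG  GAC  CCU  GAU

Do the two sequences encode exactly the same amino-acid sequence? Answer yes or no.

Codon 1: AUG Met / AUG Met — identical.
Codon 2: CGG Arg / AGG Arg — synonymous.
Codon 3: GAC Asp / GAC Asp — identical.
Codon 4: CCU Pro / CCU Pro — identical.
Codon 5: GAC Asp / GAU Asp — synonymous.
Nonsynonymous differences: 0 → same protein.

yes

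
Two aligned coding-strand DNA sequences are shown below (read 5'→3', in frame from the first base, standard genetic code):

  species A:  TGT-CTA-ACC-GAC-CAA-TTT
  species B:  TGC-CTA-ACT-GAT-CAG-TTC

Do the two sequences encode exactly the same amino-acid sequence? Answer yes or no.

Codon 1: TGT Cys / TGC Cys — synonymous.
Codon 2: CTA Leu / CTA Leu — identical.
Codon 3: ACC Thr / ACT Thr — synonymous.
Codon 4: GAC Asp / GAT Asp — synonymous.
Codon 5: CAA Gln / CAG Gln — synonymous.
Codon 6: TTT Phe / TTC Phe — synonymous.
Nonsynonymous differences: 0 → same protein.

yes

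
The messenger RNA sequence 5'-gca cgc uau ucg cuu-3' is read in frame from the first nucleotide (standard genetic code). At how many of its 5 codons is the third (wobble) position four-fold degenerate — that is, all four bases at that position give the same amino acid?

Codon 1 GCA (Ala): third position 4-fold.
Codon 2 CGC (Arg): third position 4-fold.
Codon 3 UAU (Tyr): third position 2-fold.
Codon 4 UCG (Ser): third position 4-fold.
Codon 5 CUU (Leu): third position 4-fold.
Four-fold degenerate third positions: 4.

4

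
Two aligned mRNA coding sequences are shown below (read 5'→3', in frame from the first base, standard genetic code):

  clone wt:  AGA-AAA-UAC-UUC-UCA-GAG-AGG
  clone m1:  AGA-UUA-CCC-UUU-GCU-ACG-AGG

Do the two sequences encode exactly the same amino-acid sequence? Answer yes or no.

no

Codon 1: AGA Arg / AGA Arg — identical.
Codon 2: AAA Lys / UUA Leu — nonsynonymous.
Codon 3: UAC Tyr / CCC Pro — nonsynonymous.
Codon 4: UUC Phe / UUU Phe — synonymous.
Codon 5: UCA Ser / GCU Ala — nonsynonymous.
Codon 6: GAG Glu / ACG Thr — nonsynonymous.
Codon 7: AGG Arg / AGG Arg — identical.
Nonsynonymous differences: 4 → different protein.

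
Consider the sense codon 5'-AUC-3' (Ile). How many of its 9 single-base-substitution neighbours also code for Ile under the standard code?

2

Position 1: none → 0 synonymous.
Position 2: none → 0 synonymous.
Position 3: AUU, AUA → 2 synonymous.
Total: 0 + 0 + 2 = 2.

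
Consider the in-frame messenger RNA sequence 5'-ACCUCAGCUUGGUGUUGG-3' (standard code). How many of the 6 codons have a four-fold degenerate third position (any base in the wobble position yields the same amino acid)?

3

Codon 1 ACC (Thr): third position 4-fold.
Codon 2 UCA (Ser): third position 4-fold.
Codon 3 GCU (Ala): third position 4-fold.
Codon 4 UGG (Trp): third position 1-fold.
Codon 5 UGU (Cys): third position 2-fold.
Codon 6 UGG (Trp): third position 1-fold.
Four-fold degenerate third positions: 3.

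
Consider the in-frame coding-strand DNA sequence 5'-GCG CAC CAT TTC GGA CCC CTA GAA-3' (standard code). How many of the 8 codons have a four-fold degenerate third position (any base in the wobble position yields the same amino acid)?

4

Codon 1 GCG (Ala): third position 4-fold.
Codon 2 CAC (His): third position 2-fold.
Codon 3 CAT (His): third position 2-fold.
Codon 4 TTC (Phe): third position 2-fold.
Codon 5 GGA (Gly): third position 4-fold.
Codon 6 CCC (Pro): third position 4-fold.
Codon 7 CTA (Leu): third position 4-fold.
Codon 8 GAA (Glu): third position 2-fold.
Four-fold degenerate third positions: 4.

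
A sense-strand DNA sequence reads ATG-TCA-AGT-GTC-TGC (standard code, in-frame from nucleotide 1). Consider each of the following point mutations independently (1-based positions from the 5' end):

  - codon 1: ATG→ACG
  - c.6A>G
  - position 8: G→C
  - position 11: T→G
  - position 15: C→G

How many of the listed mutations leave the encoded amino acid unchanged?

Codon 1: ATG (Met) → ACG (Thr) — missense.
Codon 2: TCA (Ser) → TCG (Ser) — synonymous.
Codon 3: AGT (Ser) → ACT (Thr) — missense.
Codon 4: GTC (Val) → GGC (Gly) — missense.
Codon 5: TGC (Cys) → TGG (Trp) — missense.
Synonymous: 1 of 5.

1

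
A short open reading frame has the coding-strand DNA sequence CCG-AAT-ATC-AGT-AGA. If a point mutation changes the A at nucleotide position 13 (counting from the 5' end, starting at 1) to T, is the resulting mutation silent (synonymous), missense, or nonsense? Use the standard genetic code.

Position 13 falls in codon 5: AGA → Arg.
After the substitution the codon is TGA → Stop.
The new codon is a stop codon, so this is a nonsense mutation.

nonsense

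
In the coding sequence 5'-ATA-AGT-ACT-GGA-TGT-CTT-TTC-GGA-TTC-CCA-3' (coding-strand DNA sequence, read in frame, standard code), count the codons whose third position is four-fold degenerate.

5

Codon 1 ATA (Ile): third position 3-fold.
Codon 2 AGT (Ser): third position 2-fold.
Codon 3 ACT (Thr): third position 4-fold.
Codon 4 GGA (Gly): third position 4-fold.
Codon 5 TGT (Cys): third position 2-fold.
Codon 6 CTT (Leu): third position 4-fold.
Codon 7 TTC (Phe): third position 2-fold.
Codon 8 GGA (Gly): third position 4-fold.
Codon 9 TTC (Phe): third position 2-fold.
Codon 10 CCA (Pro): third position 4-fold.
Four-fold degenerate third positions: 5.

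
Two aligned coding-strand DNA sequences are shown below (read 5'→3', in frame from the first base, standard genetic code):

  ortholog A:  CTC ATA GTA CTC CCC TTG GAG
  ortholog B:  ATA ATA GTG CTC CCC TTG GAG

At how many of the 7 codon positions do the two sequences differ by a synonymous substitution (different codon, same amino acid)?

1

Codon 1: CTC Leu / ATA Ile — nonsynonymous.
Codon 2: ATA Ile / ATA Ile — identical.
Codon 3: GTA Val / GTG Val — synonymous.
Codon 4: CTC Leu / CTC Leu — identical.
Codon 5: CCC Pro / CCC Pro — identical.
Codon 6: TTG Leu / TTG Leu — identical.
Codon 7: GAG Glu / GAG Glu — identical.
Synonymous differences: 1.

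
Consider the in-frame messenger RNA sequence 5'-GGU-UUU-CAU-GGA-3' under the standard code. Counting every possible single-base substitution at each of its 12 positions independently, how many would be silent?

8

Codon 1 (GGU, Gly): 3 synonymous substitutions.
Codon 2 (UUU, Phe): 1 synonymous substitution.
Codon 3 (CAU, His): 1 synonymous substitution.
Codon 4 (GGA, Gly): 3 synonymous substitutions.
Total: 3 + 1 + 1 + 3 = 8.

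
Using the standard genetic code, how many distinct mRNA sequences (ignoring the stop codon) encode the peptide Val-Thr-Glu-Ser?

Val: 4 codons.
Thr: 4 codons.
Glu: 2 codons.
Ser: 6 codons.
4 × 4 × 2 × 6 = 192.

192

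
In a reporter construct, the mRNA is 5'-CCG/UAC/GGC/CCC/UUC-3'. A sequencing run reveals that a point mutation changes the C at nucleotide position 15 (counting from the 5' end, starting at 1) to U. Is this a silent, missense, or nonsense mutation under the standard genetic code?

silent

Position 15 falls in codon 5: UUC → Phe.
After the substitution the codon is UUU → Phe.
Both encode Phe, so the change is synonymous.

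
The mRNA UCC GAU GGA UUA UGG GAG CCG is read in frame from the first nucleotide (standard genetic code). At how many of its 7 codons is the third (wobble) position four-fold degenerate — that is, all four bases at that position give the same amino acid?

3

Codon 1 UCC (Ser): third position 4-fold.
Codon 2 GAU (Asp): third position 2-fold.
Codon 3 GGA (Gly): third position 4-fold.
Codon 4 UUA (Leu): third position 2-fold.
Codon 5 UGG (Trp): third position 1-fold.
Codon 6 GAG (Glu): third position 2-fold.
Codon 7 CCG (Pro): third position 4-fold.
Four-fold degenerate third positions: 3.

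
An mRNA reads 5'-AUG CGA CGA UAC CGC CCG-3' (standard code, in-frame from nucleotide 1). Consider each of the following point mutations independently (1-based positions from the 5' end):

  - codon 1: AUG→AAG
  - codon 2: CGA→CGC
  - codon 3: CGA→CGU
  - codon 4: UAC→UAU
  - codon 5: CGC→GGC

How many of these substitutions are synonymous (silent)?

Codon 1: AUG (Met) → AAG (Lys) — missense.
Codon 2: CGA (Arg) → CGC (Arg) — synonymous.
Codon 3: CGA (Arg) → CGU (Arg) — synonymous.
Codon 4: UAC (Tyr) → UAU (Tyr) — synonymous.
Codon 5: CGC (Arg) → GGC (Gly) — missense.
Synonymous: 3 of 5.

3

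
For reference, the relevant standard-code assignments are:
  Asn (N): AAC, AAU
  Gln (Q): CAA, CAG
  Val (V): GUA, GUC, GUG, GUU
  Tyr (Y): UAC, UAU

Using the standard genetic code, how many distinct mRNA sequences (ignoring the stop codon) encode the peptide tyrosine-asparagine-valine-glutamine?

32

Tyr: 2 codons.
Asn: 2 codons.
Val: 4 codons.
Gln: 2 codons.
2 × 2 × 4 × 2 = 32.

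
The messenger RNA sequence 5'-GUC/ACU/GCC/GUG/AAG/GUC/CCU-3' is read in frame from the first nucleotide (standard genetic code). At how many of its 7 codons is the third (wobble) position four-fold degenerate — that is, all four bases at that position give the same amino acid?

Codon 1 GUC (Val): third position 4-fold.
Codon 2 ACU (Thr): third position 4-fold.
Codon 3 GCC (Ala): third position 4-fold.
Codon 4 GUG (Val): third position 4-fold.
Codon 5 AAG (Lys): third position 2-fold.
Codon 6 GUC (Val): third position 4-fold.
Codon 7 CCU (Pro): third position 4-fold.
Four-fold degenerate third positions: 6.

6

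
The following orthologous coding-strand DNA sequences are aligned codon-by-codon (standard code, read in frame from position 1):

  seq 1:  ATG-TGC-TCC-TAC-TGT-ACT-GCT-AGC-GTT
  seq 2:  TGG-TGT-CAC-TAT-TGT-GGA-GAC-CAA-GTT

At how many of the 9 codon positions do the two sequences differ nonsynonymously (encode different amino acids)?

5

Codon 1: ATG Met / TGG Trp — nonsynonymous.
Codon 2: TGC Cys / TGT Cys — synonymous.
Codon 3: TCC Ser / CAC His — nonsynonymous.
Codon 4: TAC Tyr / TAT Tyr — synonymous.
Codon 5: TGT Cys / TGT Cys — identical.
Codon 6: ACT Thr / GGA Gly — nonsynonymous.
Codon 7: GCT Ala / GAC Asp — nonsynonymous.
Codon 8: AGC Ser / CAA Gln — nonsynonymous.
Codon 9: GTT Val / GTT Val — identical.
Nonsynonymous differences: 5.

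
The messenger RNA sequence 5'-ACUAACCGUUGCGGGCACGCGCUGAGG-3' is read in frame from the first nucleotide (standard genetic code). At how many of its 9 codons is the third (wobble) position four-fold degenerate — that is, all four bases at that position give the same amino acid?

5

Codon 1 ACU (Thr): third position 4-fold.
Codon 2 AAC (Asn): third position 2-fold.
Codon 3 CGU (Arg): third position 4-fold.
Codon 4 UGC (Cys): third position 2-fold.
Codon 5 GGG (Gly): third position 4-fold.
Codon 6 CAC (His): third position 2-fold.
Codon 7 GCG (Ala): third position 4-fold.
Codon 8 CUG (Leu): third position 4-fold.
Codon 9 AGG (Arg): third position 2-fold.
Four-fold degenerate third positions: 5.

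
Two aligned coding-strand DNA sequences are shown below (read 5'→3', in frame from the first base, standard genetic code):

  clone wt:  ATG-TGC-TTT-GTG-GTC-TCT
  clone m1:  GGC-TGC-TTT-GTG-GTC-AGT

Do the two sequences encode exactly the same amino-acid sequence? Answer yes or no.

Codon 1: ATG Met / GGC Gly — nonsynonymous.
Codon 2: TGC Cys / TGC Cys — identical.
Codon 3: TTT Phe / TTT Phe — identical.
Codon 4: GTG Val / GTG Val — identical.
Codon 5: GTC Val / GTC Val — identical.
Codon 6: TCT Ser / AGT Ser — synonymous.
Nonsynonymous differences: 1 → different protein.

no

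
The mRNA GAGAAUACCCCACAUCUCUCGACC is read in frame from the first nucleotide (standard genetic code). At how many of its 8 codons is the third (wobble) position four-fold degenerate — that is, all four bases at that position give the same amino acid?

5

Codon 1 GAG (Glu): third position 2-fold.
Codon 2 AAU (Asn): third position 2-fold.
Codon 3 ACC (Thr): third position 4-fold.
Codon 4 CCA (Pro): third position 4-fold.
Codon 5 CAU (His): third position 2-fold.
Codon 6 CUC (Leu): third position 4-fold.
Codon 7 UCG (Ser): third position 4-fold.
Codon 8 ACC (Thr): third position 4-fold.
Four-fold degenerate third positions: 5.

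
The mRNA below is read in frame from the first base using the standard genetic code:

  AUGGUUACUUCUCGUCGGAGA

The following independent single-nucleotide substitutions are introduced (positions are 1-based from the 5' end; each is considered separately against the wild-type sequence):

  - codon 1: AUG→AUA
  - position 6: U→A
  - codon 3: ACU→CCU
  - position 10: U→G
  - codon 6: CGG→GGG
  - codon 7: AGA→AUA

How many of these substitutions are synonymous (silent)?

Codon 1: AUG (Met) → AUA (Ile) — missense.
Codon 2: GUU (Val) → GUA (Val) — synonymous.
Codon 3: ACU (Thr) → CCU (Pro) — missense.
Codon 4: UCU (Ser) → GCU (Ala) — missense.
Codon 6: CGG (Arg) → GGG (Gly) — missense.
Codon 7: AGA (Arg) → AUA (Ile) — missense.
Synonymous: 1 of 6.

1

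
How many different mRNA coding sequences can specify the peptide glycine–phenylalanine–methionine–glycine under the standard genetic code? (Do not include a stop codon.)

32

Gly: 4 codons.
Phe: 2 codons.
Met: 1 codon.
Gly: 4 codons.
4 × 2 × 1 × 4 = 32.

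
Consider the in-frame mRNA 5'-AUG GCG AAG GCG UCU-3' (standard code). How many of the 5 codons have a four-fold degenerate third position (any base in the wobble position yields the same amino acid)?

3

Codon 1 AUG (Met): third position 1-fold.
Codon 2 GCG (Ala): third position 4-fold.
Codon 3 AAG (Lys): third position 2-fold.
Codon 4 GCG (Ala): third position 4-fold.
Codon 5 UCU (Ser): third position 4-fold.
Four-fold degenerate third positions: 3.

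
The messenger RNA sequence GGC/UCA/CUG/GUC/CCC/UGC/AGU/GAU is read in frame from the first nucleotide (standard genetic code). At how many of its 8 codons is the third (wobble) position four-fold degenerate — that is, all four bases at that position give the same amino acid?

5

Codon 1 GGC (Gly): third position 4-fold.
Codon 2 UCA (Ser): third position 4-fold.
Codon 3 CUG (Leu): third position 4-fold.
Codon 4 GUC (Val): third position 4-fold.
Codon 5 CCC (Pro): third position 4-fold.
Codon 6 UGC (Cys): third position 2-fold.
Codon 7 AGU (Ser): third position 2-fold.
Codon 8 GAU (Asp): third position 2-fold.
Four-fold degenerate third positions: 5.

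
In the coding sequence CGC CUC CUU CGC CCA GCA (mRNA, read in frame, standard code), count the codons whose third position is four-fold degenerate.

Codon 1 CGC (Arg): third position 4-fold.
Codon 2 CUC (Leu): third position 4-fold.
Codon 3 CUU (Leu): third position 4-fold.
Codon 4 CGC (Arg): third position 4-fold.
Codon 5 CCA (Pro): third position 4-fold.
Codon 6 GCA (Ala): third position 4-fold.
Four-fold degenerate third positions: 6.

6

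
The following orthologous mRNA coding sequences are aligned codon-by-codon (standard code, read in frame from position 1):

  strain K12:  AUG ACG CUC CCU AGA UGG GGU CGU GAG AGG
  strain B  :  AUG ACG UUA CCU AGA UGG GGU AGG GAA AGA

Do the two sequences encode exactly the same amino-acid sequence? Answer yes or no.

Codon 1: AUG Met / AUG Met — identical.
Codon 2: ACG Thr / ACG Thr — identical.
Codon 3: CUC Leu / UUA Leu — synonymous.
Codon 4: CCU Pro / CCU Pro — identical.
Codon 5: AGA Arg / AGA Arg — identical.
Codon 6: UGG Trp / UGG Trp — identical.
Codon 7: GGU Gly / GGU Gly — identical.
Codon 8: CGU Arg / AGG Arg — synonymous.
Codon 9: GAG Glu / GAA Glu — synonymous.
Codon 10: AGG Arg / AGA Arg — synonymous.
Nonsynonymous differences: 0 → same protein.

yes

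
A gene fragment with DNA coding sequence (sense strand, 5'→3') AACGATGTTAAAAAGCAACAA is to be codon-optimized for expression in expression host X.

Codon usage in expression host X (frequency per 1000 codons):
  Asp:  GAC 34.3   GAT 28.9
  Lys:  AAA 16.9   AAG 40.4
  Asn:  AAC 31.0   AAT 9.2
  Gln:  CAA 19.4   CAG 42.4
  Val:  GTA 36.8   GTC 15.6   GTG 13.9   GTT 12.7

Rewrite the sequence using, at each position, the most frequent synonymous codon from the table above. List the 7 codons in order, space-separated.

AAC GAC GTA AAG AAG CAG CAG

Codon 1 (Asn): best is AAC at 31.0.
Codon 2 (Asp): best is GAC at 34.3.
Codon 3 (Val): best is GTA at 36.8.
Codon 4 (Lys): best is AAG at 40.4.
Codon 5 (Lys): best is AAG at 40.4.
Codon 6 (Gln): best is CAG at 42.4.
Codon 7 (Gln): best is CAG at 42.4.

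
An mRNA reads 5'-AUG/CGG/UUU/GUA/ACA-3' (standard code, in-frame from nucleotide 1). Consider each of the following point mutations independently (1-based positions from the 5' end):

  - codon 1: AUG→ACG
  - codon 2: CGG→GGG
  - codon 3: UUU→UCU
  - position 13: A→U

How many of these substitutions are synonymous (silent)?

Codon 1: AUG (Met) → ACG (Thr) — missense.
Codon 2: CGG (Arg) → GGG (Gly) — missense.
Codon 3: UUU (Phe) → UCU (Ser) — missense.
Codon 5: ACA (Thr) → UCA (Ser) — missense.
Synonymous: 0 of 4.

0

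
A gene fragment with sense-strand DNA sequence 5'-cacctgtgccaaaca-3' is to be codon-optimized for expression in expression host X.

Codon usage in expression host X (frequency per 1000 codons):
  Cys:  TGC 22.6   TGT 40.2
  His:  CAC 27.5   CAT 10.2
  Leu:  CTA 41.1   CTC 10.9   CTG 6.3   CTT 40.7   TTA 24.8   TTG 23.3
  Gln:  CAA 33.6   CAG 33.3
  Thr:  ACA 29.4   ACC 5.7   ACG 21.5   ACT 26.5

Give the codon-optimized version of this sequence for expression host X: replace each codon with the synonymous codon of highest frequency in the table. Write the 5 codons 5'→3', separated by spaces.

Codon 1 (His): best is CAC at 27.5.
Codon 2 (Leu): best is CTA at 41.1.
Codon 3 (Cys): best is TGT at 40.2.
Codon 4 (Gln): best is CAA at 33.6.
Codon 5 (Thr): best is ACA at 29.4.

CAC CTA TGT CAA ACA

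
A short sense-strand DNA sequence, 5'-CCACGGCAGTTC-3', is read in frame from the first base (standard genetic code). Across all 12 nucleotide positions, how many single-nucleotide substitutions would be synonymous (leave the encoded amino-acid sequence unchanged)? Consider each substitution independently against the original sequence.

Codon 1 (CCA, Pro): 3 synonymous substitutions.
Codon 2 (CGG, Arg): 4 synonymous substitutions.
Codon 3 (CAG, Gln): 1 synonymous substitution.
Codon 4 (TTC, Phe): 1 synonymous substitution.
Total: 3 + 4 + 1 + 1 = 9.

9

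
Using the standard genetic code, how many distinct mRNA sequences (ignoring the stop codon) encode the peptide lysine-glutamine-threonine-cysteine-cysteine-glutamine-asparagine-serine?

Lys: 2 codons.
Gln: 2 codons.
Thr: 4 codons.
Cys: 2 codons.
Cys: 2 codons.
Gln: 2 codons.
Asn: 2 codons.
Ser: 6 codons.
2 × 2 × 4 × 2 × 2 × 2 × 2 × 6 = 1536.

1536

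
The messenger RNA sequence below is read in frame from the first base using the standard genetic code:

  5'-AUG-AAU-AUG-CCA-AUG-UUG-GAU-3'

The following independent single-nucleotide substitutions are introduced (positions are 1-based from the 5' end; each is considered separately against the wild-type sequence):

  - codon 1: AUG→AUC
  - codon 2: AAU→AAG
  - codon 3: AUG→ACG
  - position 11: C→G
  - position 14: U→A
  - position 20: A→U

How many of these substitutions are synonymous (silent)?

0

Codon 1: AUG (Met) → AUC (Ile) — missense.
Codon 2: AAU (Asn) → AAG (Lys) — missense.
Codon 3: AUG (Met) → ACG (Thr) — missense.
Codon 4: CCA (Pro) → CGA (Arg) — missense.
Codon 5: AUG (Met) → AAG (Lys) — missense.
Codon 7: GAU (Asp) → GUU (Val) — missense.
Synonymous: 0 of 6.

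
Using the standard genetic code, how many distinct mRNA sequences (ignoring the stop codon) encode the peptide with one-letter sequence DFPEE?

Asp: 2 codons.
Phe: 2 codons.
Pro: 4 codons.
Glu: 2 codons.
Glu: 2 codons.
2 × 2 × 4 × 2 × 2 = 64.

64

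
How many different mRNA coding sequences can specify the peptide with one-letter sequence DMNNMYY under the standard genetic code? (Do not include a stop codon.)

32

Asp: 2 codons.
Met: 1 codon.
Asn: 2 codons.
Asn: 2 codons.
Met: 1 codon.
Tyr: 2 codons.
Tyr: 2 codons.
2 × 1 × 2 × 2 × 1 × 2 × 2 = 32.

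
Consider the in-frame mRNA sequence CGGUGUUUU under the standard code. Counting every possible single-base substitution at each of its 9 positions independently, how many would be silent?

Codon 1 (CGG, Arg): 4 synonymous substitutions.
Codon 2 (UGU, Cys): 1 synonymous substitution.
Codon 3 (UUU, Phe): 1 synonymous substitution.
Total: 4 + 1 + 1 = 6.

6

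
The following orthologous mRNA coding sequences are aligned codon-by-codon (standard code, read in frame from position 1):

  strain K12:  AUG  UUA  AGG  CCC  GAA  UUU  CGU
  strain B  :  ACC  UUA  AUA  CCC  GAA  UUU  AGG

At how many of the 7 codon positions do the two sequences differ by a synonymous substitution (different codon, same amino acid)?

1

Codon 1: AUG Met / ACC Thr — nonsynonymous.
Codon 2: UUA Leu / UUA Leu — identical.
Codon 3: AGG Arg / AUA Ile — nonsynonymous.
Codon 4: CCC Pro / CCC Pro — identical.
Codon 5: GAA Glu / GAA Glu — identical.
Codon 6: UUU Phe / UUU Phe — identical.
Codon 7: CGU Arg / AGG Arg — synonymous.
Synonymous differences: 1.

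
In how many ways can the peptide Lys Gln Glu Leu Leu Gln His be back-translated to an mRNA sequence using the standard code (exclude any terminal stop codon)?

1152

Lys: 2 codons.
Gln: 2 codons.
Glu: 2 codons.
Leu: 6 codons.
Leu: 6 codons.
Gln: 2 codons.
His: 2 codons.
2 × 2 × 2 × 6 × 6 × 2 × 2 = 1152.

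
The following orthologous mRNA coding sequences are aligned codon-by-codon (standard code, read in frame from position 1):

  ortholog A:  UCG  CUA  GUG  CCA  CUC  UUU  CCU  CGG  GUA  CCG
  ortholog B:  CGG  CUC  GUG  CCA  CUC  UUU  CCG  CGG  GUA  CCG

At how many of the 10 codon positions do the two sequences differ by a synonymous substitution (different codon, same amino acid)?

2

Codon 1: UCG Ser / CGG Arg — nonsynonymous.
Codon 2: CUA Leu / CUC Leu — synonymous.
Codon 3: GUG Val / GUG Val — identical.
Codon 4: CCA Pro / CCA Pro — identical.
Codon 5: CUC Leu / CUC Leu — identical.
Codon 6: UUU Phe / UUU Phe — identical.
Codon 7: CCU Pro / CCG Pro — synonymous.
Codon 8: CGG Arg / CGG Arg — identical.
Codon 9: GUA Val / GUA Val — identical.
Codon 10: CCG Pro / CCG Pro — identical.
Synonymous differences: 2.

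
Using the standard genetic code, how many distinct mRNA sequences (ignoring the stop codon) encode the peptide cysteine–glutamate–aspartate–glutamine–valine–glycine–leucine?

1536

Cys: 2 codons.
Glu: 2 codons.
Asp: 2 codons.
Gln: 2 codons.
Val: 4 codons.
Gly: 4 codons.
Leu: 6 codons.
2 × 2 × 2 × 2 × 4 × 4 × 6 = 1536.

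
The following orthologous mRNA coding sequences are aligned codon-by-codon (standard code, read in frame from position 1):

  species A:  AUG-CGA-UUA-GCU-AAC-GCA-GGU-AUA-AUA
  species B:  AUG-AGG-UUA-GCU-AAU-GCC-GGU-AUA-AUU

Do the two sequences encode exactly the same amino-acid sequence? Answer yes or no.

yes

Codon 1: AUG Met / AUG Met — identical.
Codon 2: CGA Arg / AGG Arg — synonymous.
Codon 3: UUA Leu / UUA Leu — identical.
Codon 4: GCU Ala / GCU Ala — identical.
Codon 5: AAC Asn / AAU Asn — synonymous.
Codon 6: GCA Ala / GCC Ala — synonymous.
Codon 7: GGU Gly / GGU Gly — identical.
Codon 8: AUA Ile / AUA Ile — identical.
Codon 9: AUA Ile / AUU Ile — synonymous.
Nonsynonymous differences: 0 → same protein.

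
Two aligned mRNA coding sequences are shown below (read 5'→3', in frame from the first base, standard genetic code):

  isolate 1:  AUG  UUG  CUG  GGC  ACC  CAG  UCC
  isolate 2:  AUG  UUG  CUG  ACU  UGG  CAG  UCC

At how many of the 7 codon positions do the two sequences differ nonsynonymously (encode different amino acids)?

Codon 1: AUG Met / AUG Met — identical.
Codon 2: UUG Leu / UUG Leu — identical.
Codon 3: CUG Leu / CUG Leu — identical.
Codon 4: GGC Gly / ACU Thr — nonsynonymous.
Codon 5: ACC Thr / UGG Trp — nonsynonymous.
Codon 6: CAG Gln / CAG Gln — identical.
Codon 7: UCC Ser / UCC Ser — identical.
Nonsynonymous differences: 2.

2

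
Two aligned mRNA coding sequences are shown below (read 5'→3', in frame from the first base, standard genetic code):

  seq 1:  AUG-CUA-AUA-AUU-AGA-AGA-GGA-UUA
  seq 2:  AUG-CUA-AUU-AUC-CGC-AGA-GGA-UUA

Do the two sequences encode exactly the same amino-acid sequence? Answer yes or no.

Codon 1: AUG Met / AUG Met — identical.
Codon 2: CUA Leu / CUA Leu — identical.
Codon 3: AUA Ile / AUU Ile — synonymous.
Codon 4: AUU Ile / AUC Ile — synonymous.
Codon 5: AGA Arg / CGC Arg — synonymous.
Codon 6: AGA Arg / AGA Arg — identical.
Codon 7: GGA Gly / GGA Gly — identical.
Codon 8: UUA Leu / UUA Leu — identical.
Nonsynonymous differences: 0 → same protein.

yes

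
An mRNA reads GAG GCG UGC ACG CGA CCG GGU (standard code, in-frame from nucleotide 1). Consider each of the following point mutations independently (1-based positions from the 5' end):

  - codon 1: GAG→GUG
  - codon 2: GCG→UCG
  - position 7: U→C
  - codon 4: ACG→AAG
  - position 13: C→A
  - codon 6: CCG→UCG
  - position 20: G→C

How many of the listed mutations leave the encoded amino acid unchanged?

1

Codon 1: GAG (Glu) → GUG (Val) — missense.
Codon 2: GCG (Ala) → UCG (Ser) — missense.
Codon 3: UGC (Cys) → CGC (Arg) — missense.
Codon 4: ACG (Thr) → AAG (Lys) — missense.
Codon 5: CGA (Arg) → AGA (Arg) — synonymous.
Codon 6: CCG (Pro) → UCG (Ser) — missense.
Codon 7: GGU (Gly) → GCU (Ala) — missense.
Synonymous: 1 of 7.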